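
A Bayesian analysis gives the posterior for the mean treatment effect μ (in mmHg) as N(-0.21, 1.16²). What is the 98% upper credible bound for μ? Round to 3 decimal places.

2.172

Need U with P(μ ≤ U) = 0.98: U = -0.21 + z_{0.02}·1.16.
z = 2.054; U = -0.21 + 2.054 × 1.16 = 2.172.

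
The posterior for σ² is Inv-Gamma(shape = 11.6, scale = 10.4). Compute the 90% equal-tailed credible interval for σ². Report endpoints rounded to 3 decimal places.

Inverse-Gamma(11.6, 10.4) quantiles: F⁻¹(0.05) and F⁻¹(0.95).
Equivalently, 1/σ² ~ Gamma(11.6, rate = 10.4); invert its 0.95 and 0.05 quantiles.
Posterior mean ≈ 0.981, SD ≈ 0.317; a Normal approximation gives roughly [0.460, 1.502].
Exact: lower = 0.587; upper = 1.571.

[0.587, 1.571]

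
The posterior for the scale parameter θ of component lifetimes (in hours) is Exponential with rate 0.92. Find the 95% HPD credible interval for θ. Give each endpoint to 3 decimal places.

The exponential density is strictly decreasing on [0, ∞), so the HPD interval is anchored at 0: [0, q] with P(θ ≤ q) = 0.95.
q = −ln(1 − 0.95) / 0.92 = 2.9957 / 0.92 = 3.256.

[0.000, 3.256]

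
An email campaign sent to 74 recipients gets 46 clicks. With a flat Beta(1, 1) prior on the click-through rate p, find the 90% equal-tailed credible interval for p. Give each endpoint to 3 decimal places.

Posterior: Beta(1+46, 1+28) = Beta(47, 29).
Equal-tailed 90% interval: the 0.05 and 0.95 quantiles of Beta(47, 29).
Posterior mean ≈ 0.618, SD ≈ 0.055; a Normal approximation gives roughly [0.527, 0.709].
Exact: F⁻¹(0.05) = 0.526; F⁻¹(0.95) = 0.708.

[0.526, 0.708]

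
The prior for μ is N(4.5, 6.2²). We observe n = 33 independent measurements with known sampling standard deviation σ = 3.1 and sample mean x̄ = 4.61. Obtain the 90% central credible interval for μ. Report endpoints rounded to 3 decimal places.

Posterior precision = 1/6.2² + 33/3.1² = 0.0260 + 3.4339 = 3.4599, so posterior SD = 0.5376.
Posterior mean = (4.5/6.2² + 33·4.61/3.1²) / 3.4599 = 4.6092.
Interval: 4.6092 ± 1.645 × 0.5376 → [3.725, 5.493].

[3.725, 5.493]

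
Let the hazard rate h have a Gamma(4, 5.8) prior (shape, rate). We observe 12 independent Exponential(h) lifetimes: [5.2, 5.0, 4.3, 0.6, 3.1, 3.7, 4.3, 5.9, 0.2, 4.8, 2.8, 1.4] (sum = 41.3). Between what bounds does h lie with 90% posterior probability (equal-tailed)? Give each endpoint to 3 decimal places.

[0.213, 0.490]

Posterior: Gamma(4+12, 5.8+41.3) = Gamma(16, 47.1) (shape, rate).
Equal-tailed 90% interval: Gamma(16, 47.1) quantiles at 0.05 and 0.95.
Posterior mean ≈ 0.340, SD ≈ 0.085; a Normal approximation gives roughly [0.200, 0.479].
Exact: lower = 0.213; upper = 0.490.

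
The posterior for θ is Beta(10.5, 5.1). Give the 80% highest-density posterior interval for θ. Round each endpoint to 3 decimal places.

The posterior is unimodal and skewed, so the HPD interval has equal density at both endpoints and is the shortest 80% interval.
Solving f(0.536) = f(0.833) with F(0.833) − F(0.536) = 0.80 gives [0.536, 0.833].
For comparison, the equal-tailed interval is [0.518, 0.818]; the HPD is narrower and shifted toward the mode.

[0.536, 0.833]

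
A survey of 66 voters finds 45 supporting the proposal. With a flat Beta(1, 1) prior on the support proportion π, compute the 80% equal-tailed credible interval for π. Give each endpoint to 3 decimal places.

Posterior: Beta(1+45, 1+21) = Beta(46, 22).
Equal-tailed 80% interval: the 0.1 and 0.9 quantiles of Beta(46, 22).
Posterior mean ≈ 0.676, SD ≈ 0.056; a Normal approximation gives roughly [0.604, 0.749].
Exact: F⁻¹(0.1) = 0.603; F⁻¹(0.9) = 0.748.

[0.603, 0.748]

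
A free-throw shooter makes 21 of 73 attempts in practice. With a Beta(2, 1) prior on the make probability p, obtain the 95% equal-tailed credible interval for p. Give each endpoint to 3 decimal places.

Posterior: Beta(2+21, 1+52) = Beta(23, 53).
Equal-tailed 95% interval: the 0.025 and 0.975 quantiles of Beta(23, 53).
Posterior mean ≈ 0.303, SD ≈ 0.052; a Normal approximation gives roughly [0.200, 0.405].
Exact: F⁻¹(0.025) = 0.205; F⁻¹(0.975) = 0.410.

[0.205, 0.410]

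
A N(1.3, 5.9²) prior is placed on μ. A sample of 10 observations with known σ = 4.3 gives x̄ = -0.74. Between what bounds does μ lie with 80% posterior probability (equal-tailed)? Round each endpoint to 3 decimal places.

[-2.335, 1.061]

Posterior precision = 1/5.9² + 10/4.3² = 0.0287 + 0.5408 = 0.5696, so posterior SD = 1.3250.
Posterior mean = (1.3/5.9² + 10·-0.74/4.3²) / 0.5696 = -0.6371.
Interval: -0.6371 ± 1.282 × 1.3250 → [-2.335, 1.061].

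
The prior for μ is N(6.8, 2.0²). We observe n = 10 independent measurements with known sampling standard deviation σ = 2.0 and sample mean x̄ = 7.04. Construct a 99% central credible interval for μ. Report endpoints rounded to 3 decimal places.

Posterior precision = 1/2.0² + 10/2.0² = 0.2500 + 2.5000 = 2.7500, so posterior SD = 0.6030.
Posterior mean = (6.8/2.0² + 10·7.04/2.0²) / 2.7500 = 7.0182.
Interval: 7.0182 ± 2.576 × 0.6030 → [5.465, 8.571].

[5.465, 8.571]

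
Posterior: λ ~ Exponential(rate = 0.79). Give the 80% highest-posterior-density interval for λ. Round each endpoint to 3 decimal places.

[0.000, 2.037]

The exponential density is strictly decreasing on [0, ∞), so the HPD interval is anchored at 0: [0, q] with P(λ ≤ q) = 0.80.
q = −ln(1 − 0.80) / 0.79 = 1.6094 / 0.79 = 2.037.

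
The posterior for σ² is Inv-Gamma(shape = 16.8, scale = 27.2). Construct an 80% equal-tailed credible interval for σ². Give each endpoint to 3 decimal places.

[1.224, 2.304]

Inverse-Gamma(16.8, 27.2) quantiles: F⁻¹(0.1) and F⁻¹(0.9).
Equivalently, 1/σ² ~ Gamma(16.8, rate = 27.2); invert its 0.9 and 0.1 quantiles.
Posterior mean ≈ 1.722, SD ≈ 0.447; a Normal approximation gives roughly [1.148, 2.295].
Exact: lower = 1.224; upper = 2.304.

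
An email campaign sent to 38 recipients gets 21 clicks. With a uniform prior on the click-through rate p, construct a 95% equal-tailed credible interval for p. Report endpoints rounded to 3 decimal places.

Posterior: Beta(1+21, 1+17) = Beta(22, 18).
Equal-tailed 95% interval: the 0.025 and 0.975 quantiles of Beta(22, 18).
Posterior mean ≈ 0.550, SD ≈ 0.078; a Normal approximation gives roughly [0.398, 0.702].
Exact: F⁻¹(0.025) = 0.396; F⁻¹(0.975) = 0.699.

[0.396, 0.699]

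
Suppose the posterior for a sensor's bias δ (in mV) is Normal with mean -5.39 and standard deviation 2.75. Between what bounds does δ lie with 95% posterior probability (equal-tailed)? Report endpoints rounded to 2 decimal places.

[-10.78, 0.00]

The posterior is symmetric, so the 95% equal-tailed interval is δ = -5.39 ± z·2.75 with z = 1.960.
Half-width: 1.960 × 2.75 = 5.39.
-5.39 − 5.39 = -10.78; -5.39 + 5.39 = 0.00.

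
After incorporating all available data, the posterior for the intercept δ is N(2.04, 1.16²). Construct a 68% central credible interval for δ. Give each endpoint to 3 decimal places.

The posterior is symmetric, so the 68% equal-tailed interval is δ = 2.04 ± z·1.16 with z = 0.994.
Half-width: 0.994 × 1.16 = 1.154.
2.04 − 1.154 = 0.886; 2.04 + 1.154 = 3.194.

[0.886, 3.194]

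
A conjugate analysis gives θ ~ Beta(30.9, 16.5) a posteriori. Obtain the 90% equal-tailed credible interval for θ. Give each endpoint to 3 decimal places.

Posterior: Beta(30.9, 16.5).
Equal-tailed 90% interval: the 0.05 and 0.95 quantiles of Beta(30.9, 16.5).
Posterior mean ≈ 0.652, SD ≈ 0.068; a Normal approximation gives roughly [0.539, 0.765].
Exact: F⁻¹(0.05) = 0.536; F⁻¹(0.95) = 0.761.

[0.536, 0.761]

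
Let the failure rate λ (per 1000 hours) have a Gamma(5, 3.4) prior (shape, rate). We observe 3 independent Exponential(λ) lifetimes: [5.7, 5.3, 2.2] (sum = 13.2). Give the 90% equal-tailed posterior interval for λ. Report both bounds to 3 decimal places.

[0.240, 0.792]

Posterior: Gamma(5+3, 3.4+13.2) = Gamma(8, 16.6) (shape, rate).
Equal-tailed 90% interval: Gamma(8, 16.6) quantiles at 0.05 and 0.95.
Posterior mean ≈ 0.482, SD ≈ 0.170; a Normal approximation gives roughly [0.202, 0.762].
Exact: lower = 0.240; upper = 0.792.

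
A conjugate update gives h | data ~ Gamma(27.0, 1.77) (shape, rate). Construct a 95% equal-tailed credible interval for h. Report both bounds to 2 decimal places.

Posterior: Gamma(shape 27.0, rate 1.77).
Equal-tailed 95% interval: Gamma(27.0, 1.77) quantiles at 0.025 and 0.975.
Posterior mean ≈ 15.25, SD ≈ 2.94; a Normal approximation gives roughly [9.50, 21.01].
Exact: lower = 10.05; upper = 21.52.

[10.05, 21.52]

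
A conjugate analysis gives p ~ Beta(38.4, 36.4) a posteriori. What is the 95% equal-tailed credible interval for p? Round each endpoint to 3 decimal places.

Posterior: Beta(38.4, 36.4).
Equal-tailed 95% interval: the 0.025 and 0.975 quantiles of Beta(38.4, 36.4).
Posterior mean ≈ 0.513, SD ≈ 0.057; a Normal approximation gives roughly [0.401, 0.626].
Exact: F⁻¹(0.025) = 0.401; F⁻¹(0.975) = 0.625.

[0.401, 0.625]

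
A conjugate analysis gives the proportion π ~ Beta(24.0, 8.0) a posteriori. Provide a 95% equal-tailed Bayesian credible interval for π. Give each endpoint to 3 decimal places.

[0.589, 0.881]

Posterior: Beta(24.0, 8.0).
Equal-tailed 95% interval: the 0.025 and 0.975 quantiles of Beta(24.0, 8.0).
Posterior mean ≈ 0.750, SD ≈ 0.075; a Normal approximation gives roughly [0.602, 0.898].
Exact: F⁻¹(0.025) = 0.589; F⁻¹(0.975) = 0.881.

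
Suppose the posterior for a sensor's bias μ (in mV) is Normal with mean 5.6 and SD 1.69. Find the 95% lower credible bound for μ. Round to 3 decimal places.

2.820

Need L with P(μ ≥ L) = 0.95: L = 5.6 − z_{0.05}·1.69.
z = 1.645; L = 5.6 − 1.645 × 1.69 = 2.820.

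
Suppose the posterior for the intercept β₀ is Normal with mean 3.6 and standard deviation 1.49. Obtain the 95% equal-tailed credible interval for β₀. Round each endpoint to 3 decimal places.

[0.680, 6.520]

The posterior is symmetric, so the 95% equal-tailed interval is β₀ = 3.6 ± z·1.49 with z = 1.960.
Half-width: 1.960 × 1.49 = 2.920.
3.6 − 2.920 = 0.680; 3.6 + 2.920 = 6.520.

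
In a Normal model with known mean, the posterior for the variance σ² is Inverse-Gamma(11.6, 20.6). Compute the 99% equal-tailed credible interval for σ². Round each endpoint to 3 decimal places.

Inverse-Gamma(11.6, 20.6) quantiles: F⁻¹(0.005) and F⁻¹(0.995).
Equivalently, 1/σ² ~ Gamma(11.6, rate = 20.6); invert its 0.995 and 0.005 quantiles.
Posterior mean ≈ 1.943, SD ≈ 0.627; a Normal approximation gives roughly [0.328, 3.559].
Exact: lower = 0.927; upper = 4.390.

[0.927, 4.390]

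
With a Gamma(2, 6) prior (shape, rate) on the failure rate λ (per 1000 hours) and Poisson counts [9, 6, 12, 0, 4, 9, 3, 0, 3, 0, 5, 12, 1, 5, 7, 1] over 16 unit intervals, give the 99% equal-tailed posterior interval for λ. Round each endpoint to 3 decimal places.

Posterior: Gamma(2+77, 6+16) = Gamma(79, 22) (shape, rate).
Equal-tailed 99% interval: Gamma(79, 22) quantiles at 0.005 and 0.995.
Posterior mean ≈ 3.591, SD ≈ 0.404; a Normal approximation gives roughly [2.550, 4.632].
Exact: lower = 2.636; upper = 4.717.

[2.636, 4.717]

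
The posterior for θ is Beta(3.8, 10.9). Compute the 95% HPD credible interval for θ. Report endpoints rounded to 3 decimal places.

The posterior is unimodal and skewed, so the HPD interval has equal density at both endpoints and is the shortest 95% interval.
Solving f(0.061) = f(0.475) with F(0.475) − F(0.061) = 0.95 gives [0.061, 0.475].
For comparison, the equal-tailed interval is [0.078, 0.501]; the HPD is narrower and shifted toward the mode.

[0.061, 0.475]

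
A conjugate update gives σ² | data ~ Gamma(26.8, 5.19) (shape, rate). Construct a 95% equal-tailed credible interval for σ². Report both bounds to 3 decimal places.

Posterior: Gamma(shape 26.8, rate 5.19).
Equal-tailed 95% interval: Gamma(26.8, 5.19) quantiles at 0.025 and 0.975.
Posterior mean ≈ 5.164, SD ≈ 0.997; a Normal approximation gives roughly [3.209, 7.119].
Exact: lower = 3.397; upper = 7.294.

[3.397, 7.294]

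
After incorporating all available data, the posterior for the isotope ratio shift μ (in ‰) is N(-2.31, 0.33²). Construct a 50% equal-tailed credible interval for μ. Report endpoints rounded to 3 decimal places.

[-2.533, -2.087]

The posterior is symmetric, so the 50% equal-tailed interval is μ = -2.31 ± z·0.33 with z = 0.674.
Half-width: 0.674 × 0.33 = 0.223.
-2.31 − 0.223 = -2.533; -2.31 + 0.223 = -2.087.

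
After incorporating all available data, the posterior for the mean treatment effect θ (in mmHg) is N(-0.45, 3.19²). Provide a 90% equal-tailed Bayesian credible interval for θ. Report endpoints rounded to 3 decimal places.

The posterior is symmetric, so the 90% equal-tailed interval is θ = -0.45 ± z·3.19 with z = 1.645.
Half-width: 1.645 × 3.19 = 5.247.
-0.45 − 5.247 = -5.697; -0.45 + 5.247 = 4.797.

[-5.697, 4.797]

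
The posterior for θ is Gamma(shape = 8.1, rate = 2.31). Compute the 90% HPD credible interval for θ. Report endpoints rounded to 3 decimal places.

The posterior is unimodal and skewed, so the HPD interval has equal density at both endpoints and is the shortest 90% interval.
Solving f(1.531) = f(5.412) with F(5.412) − F(1.531) = 0.90 gives [1.531, 5.412].
For comparison, the equal-tailed interval is [1.754, 5.748]; the HPD is narrower and shifted toward the mode.

[1.531, 5.412]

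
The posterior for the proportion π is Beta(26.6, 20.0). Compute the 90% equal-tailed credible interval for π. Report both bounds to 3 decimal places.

Posterior: Beta(26.6, 20.0).
Equal-tailed 90% interval: the 0.05 and 0.95 quantiles of Beta(26.6, 20.0).
Posterior mean ≈ 0.571, SD ≈ 0.072; a Normal approximation gives roughly [0.453, 0.689].
Exact: F⁻¹(0.05) = 0.451; F⁻¹(0.95) = 0.687.

[0.451, 0.687]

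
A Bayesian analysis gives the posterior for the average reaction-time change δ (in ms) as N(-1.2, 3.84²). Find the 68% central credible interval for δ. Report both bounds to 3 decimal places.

The posterior is symmetric, so the 68% equal-tailed interval is δ = -1.2 ± z·3.84 with z = 0.994.
Half-width: 0.994 × 3.84 = 3.819.
-1.2 − 3.819 = -5.019; -1.2 + 3.819 = 2.619.

[-5.019, 2.619]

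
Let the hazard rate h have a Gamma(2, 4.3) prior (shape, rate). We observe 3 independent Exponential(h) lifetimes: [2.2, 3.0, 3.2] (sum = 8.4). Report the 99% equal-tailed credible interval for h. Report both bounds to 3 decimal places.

Posterior: Gamma(2+3, 4.3+8.4) = Gamma(5, 12.7) (shape, rate).
Equal-tailed 99% interval: Gamma(5, 12.7) quantiles at 0.005 and 0.995.
Posterior mean ≈ 0.394, SD ≈ 0.176; a Normal approximation gives roughly [-0.060, 0.847].
Exact: lower = 0.085; upper = 0.992.

[0.085, 0.992]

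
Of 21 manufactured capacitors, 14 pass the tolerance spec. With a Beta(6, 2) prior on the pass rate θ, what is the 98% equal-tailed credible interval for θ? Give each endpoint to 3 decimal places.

[0.479, 0.863]

Posterior: Beta(6+14, 2+7) = Beta(20, 9).
Equal-tailed 98% interval: the 0.01 and 0.99 quantiles of Beta(20, 9).
Posterior mean ≈ 0.690, SD ≈ 0.084; a Normal approximation gives roughly [0.493, 0.886].
Exact: F⁻¹(0.01) = 0.479; F⁻¹(0.99) = 0.863.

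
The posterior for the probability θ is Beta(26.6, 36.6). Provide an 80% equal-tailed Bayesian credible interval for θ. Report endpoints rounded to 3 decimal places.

Posterior: Beta(26.6, 36.6).
Equal-tailed 80% interval: the 0.1 and 0.9 quantiles of Beta(26.6, 36.6).
Posterior mean ≈ 0.421, SD ≈ 0.062; a Normal approximation gives roughly [0.342, 0.500].
Exact: F⁻¹(0.1) = 0.342; F⁻¹(0.9) = 0.501.

[0.342, 0.501]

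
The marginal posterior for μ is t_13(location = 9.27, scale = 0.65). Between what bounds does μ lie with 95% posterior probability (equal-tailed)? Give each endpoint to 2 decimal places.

The t_13 distribution is symmetric; the 95% interval is 9.27 ± t·0.65 with t_{0.975,13} = 2.160.
Half-width: 2.160 × 0.65 = 1.40.
9.27 − 1.40 = 7.87; 9.27 + 1.40 = 10.67.

[7.87, 10.67]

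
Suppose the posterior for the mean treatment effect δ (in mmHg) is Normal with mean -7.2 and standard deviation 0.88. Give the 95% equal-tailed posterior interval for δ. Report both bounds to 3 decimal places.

[-8.925, -5.475]

The posterior is symmetric, so the 95% equal-tailed interval is δ = -7.2 ± z·0.88 with z = 1.960.
Half-width: 1.960 × 0.88 = 1.725.
-7.2 − 1.725 = -8.925; -7.2 + 1.725 = -5.475.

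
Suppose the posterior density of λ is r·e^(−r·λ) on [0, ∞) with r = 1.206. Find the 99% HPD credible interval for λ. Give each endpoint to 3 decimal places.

[0.000, 3.819]

The exponential density is strictly decreasing on [0, ∞), so the HPD interval is anchored at 0: [0, q] with P(λ ≤ q) = 0.99.
q = −ln(1 − 0.99) / 1.206 = 4.6052 / 1.206 = 3.819.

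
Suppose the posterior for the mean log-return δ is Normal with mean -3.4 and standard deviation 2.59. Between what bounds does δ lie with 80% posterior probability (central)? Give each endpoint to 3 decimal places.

[-6.719, -0.081]

The posterior is symmetric, so the 80% equal-tailed interval is δ = -3.4 ± z·2.59 with z = 1.282.
Half-width: 1.282 × 2.59 = 3.319.
-3.4 − 3.319 = -6.719; -3.4 + 3.319 = -0.081.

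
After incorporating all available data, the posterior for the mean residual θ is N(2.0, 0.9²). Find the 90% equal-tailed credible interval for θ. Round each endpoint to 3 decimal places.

[0.520, 3.480]

The posterior is symmetric, so the 90% equal-tailed interval is θ = 2.0 ± z·0.9 with z = 1.645.
Half-width: 1.645 × 0.9 = 1.480.
2.0 − 1.480 = 0.520; 2.0 + 1.480 = 3.480.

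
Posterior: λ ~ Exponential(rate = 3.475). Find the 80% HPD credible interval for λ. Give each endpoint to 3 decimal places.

The exponential density is strictly decreasing on [0, ∞), so the HPD interval is anchored at 0: [0, q] with P(λ ≤ q) = 0.80.
q = −ln(1 − 0.80) / 3.475 = 1.6094 / 3.475 = 0.463.

[0.000, 0.463]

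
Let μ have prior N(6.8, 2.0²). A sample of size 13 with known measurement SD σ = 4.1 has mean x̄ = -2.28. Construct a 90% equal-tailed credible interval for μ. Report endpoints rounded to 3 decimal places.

[-1.688, 1.564]

Posterior precision = 1/2.0² + 13/4.1² = 0.2500 + 0.7733 = 1.0233, so posterior SD = 0.9885.
Posterior mean = (6.8/2.0² + 13·-2.28/4.1²) / 1.0233 = -0.0618.
Interval: -0.0618 ± 1.645 × 0.9885 → [-1.688, 1.564].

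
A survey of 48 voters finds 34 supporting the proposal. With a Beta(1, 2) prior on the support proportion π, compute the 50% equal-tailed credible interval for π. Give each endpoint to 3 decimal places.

Posterior: Beta(1+34, 2+14) = Beta(35, 16).
Equal-tailed 50% interval: the 0.25 and 0.75 quantiles of Beta(35, 16).
Posterior mean ≈ 0.686, SD ≈ 0.064; a Normal approximation gives roughly [0.643, 0.730].
Exact: F⁻¹(0.25) = 0.644; F⁻¹(0.75) = 0.731.

[0.644, 0.731]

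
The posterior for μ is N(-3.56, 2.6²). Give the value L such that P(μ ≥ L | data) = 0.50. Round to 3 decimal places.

Need L with P(μ ≥ L) = 0.50: L = -3.56 − z_{0.5}·2.6.
z = 0.000; L = -3.56 − 0.000 × 2.6 = -3.560.

-3.560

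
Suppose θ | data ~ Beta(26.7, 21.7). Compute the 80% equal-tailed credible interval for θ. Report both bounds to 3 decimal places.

[0.460, 0.642]

Posterior: Beta(26.7, 21.7).
Equal-tailed 80% interval: the 0.1 and 0.9 quantiles of Beta(26.7, 21.7).
Posterior mean ≈ 0.552, SD ≈ 0.071; a Normal approximation gives roughly [0.461, 0.642].
Exact: F⁻¹(0.1) = 0.460; F⁻¹(0.9) = 0.642.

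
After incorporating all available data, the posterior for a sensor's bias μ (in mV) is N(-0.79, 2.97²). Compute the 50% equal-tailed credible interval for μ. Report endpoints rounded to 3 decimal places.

The posterior is symmetric, so the 50% equal-tailed interval is μ = -0.79 ± z·2.97 with z = 0.674.
Half-width: 0.674 × 2.97 = 2.003.
-0.79 − 2.003 = -2.793; -0.79 + 2.003 = 1.213.

[-2.793, 1.213]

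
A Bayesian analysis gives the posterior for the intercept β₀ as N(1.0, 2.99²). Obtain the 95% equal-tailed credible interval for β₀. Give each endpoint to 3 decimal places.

[-4.860, 6.860]

The posterior is symmetric, so the 95% equal-tailed interval is β₀ = 1.0 ± z·2.99 with z = 1.960.
Half-width: 1.960 × 2.99 = 5.860.
1.0 − 5.860 = -4.860; 1.0 + 5.860 = 6.860.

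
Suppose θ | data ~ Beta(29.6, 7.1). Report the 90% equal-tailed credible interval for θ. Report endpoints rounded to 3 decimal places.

Posterior: Beta(29.6, 7.1).
Equal-tailed 90% interval: the 0.05 and 0.95 quantiles of Beta(29.6, 7.1).
Posterior mean ≈ 0.807, SD ≈ 0.064; a Normal approximation gives roughly [0.701, 0.912].
Exact: F⁻¹(0.05) = 0.692; F⁻¹(0.95) = 0.902.

[0.692, 0.902]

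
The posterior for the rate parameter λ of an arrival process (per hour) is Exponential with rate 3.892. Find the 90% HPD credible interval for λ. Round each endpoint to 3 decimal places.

The exponential density is strictly decreasing on [0, ∞), so the HPD interval is anchored at 0: [0, q] with P(λ ≤ q) = 0.90.
q = −ln(1 − 0.90) / 3.892 = 2.3026 / 3.892 = 0.592.

[0.000, 0.592]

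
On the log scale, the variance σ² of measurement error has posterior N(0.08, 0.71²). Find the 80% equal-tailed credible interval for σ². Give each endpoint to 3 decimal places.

[0.436, 2.691]

On the log scale the 80% interval is 0.08 ± 1.282 × 0.71 = [-0.8299, 0.9899].
Exponentiate: [e^-0.8299, e^0.9899] = [0.436, 2.691].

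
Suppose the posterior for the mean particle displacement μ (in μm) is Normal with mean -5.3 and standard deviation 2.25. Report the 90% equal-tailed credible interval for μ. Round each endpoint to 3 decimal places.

The posterior is symmetric, so the 90% equal-tailed interval is μ = -5.3 ± z·2.25 with z = 1.645.
Half-width: 1.645 × 2.25 = 3.701.
-5.3 − 3.701 = -9.001; -5.3 + 3.701 = -1.599.

[-9.001, -1.599]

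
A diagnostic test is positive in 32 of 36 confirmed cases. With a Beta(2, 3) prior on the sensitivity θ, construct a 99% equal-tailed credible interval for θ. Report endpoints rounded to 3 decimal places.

Posterior: Beta(2+32, 3+4) = Beta(34, 7).
Equal-tailed 99% interval: the 0.005 and 0.995 quantiles of Beta(34, 7).
Posterior mean ≈ 0.829, SD ≈ 0.058; a Normal approximation gives roughly [0.680, 0.979].
Exact: F⁻¹(0.005) = 0.654; F⁻¹(0.995) = 0.946.

[0.654, 0.946]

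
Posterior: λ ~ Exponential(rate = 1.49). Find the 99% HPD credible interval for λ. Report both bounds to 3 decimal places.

[0.000, 3.091]

The exponential density is strictly decreasing on [0, ∞), so the HPD interval is anchored at 0: [0, q] with P(λ ≤ q) = 0.99.
q = −ln(1 − 0.99) / 1.49 = 4.6052 / 1.49 = 3.091.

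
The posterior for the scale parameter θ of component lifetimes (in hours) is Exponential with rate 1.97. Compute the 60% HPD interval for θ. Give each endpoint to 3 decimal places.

[0.000, 0.465]

The exponential density is strictly decreasing on [0, ∞), so the HPD interval is anchored at 0: [0, q] with P(θ ≤ q) = 0.60.
q = −ln(1 − 0.60) / 1.97 = 0.9163 / 1.97 = 0.465.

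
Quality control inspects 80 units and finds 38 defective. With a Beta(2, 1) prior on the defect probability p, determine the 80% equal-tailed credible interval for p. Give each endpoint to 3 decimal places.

[0.412, 0.552]

Posterior: Beta(2+38, 1+42) = Beta(40, 43).
Equal-tailed 80% interval: the 0.1 and 0.9 quantiles of Beta(40, 43).
Posterior mean ≈ 0.482, SD ≈ 0.055; a Normal approximation gives roughly [0.412, 0.552].
Exact: F⁻¹(0.1) = 0.412; F⁻¹(0.9) = 0.552.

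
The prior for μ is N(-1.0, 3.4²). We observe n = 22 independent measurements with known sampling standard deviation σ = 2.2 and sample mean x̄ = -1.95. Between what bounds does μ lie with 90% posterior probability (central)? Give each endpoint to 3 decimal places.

Posterior precision = 1/3.4² + 22/2.2² = 0.0865 + 4.5455 = 4.6320, so posterior SD = 0.4646.
Posterior mean = (-1.0/3.4² + 22·-1.95/2.2²) / 4.6320 = -1.9323.
Interval: -1.9323 ± 1.645 × 0.4646 → [-2.697, -1.168].

[-2.697, -1.168]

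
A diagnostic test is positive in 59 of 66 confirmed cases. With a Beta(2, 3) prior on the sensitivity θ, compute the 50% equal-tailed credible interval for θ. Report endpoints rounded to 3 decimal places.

[0.833, 0.889]

Posterior: Beta(2+59, 3+7) = Beta(61, 10).
Equal-tailed 50% interval: the 0.25 and 0.75 quantiles of Beta(61, 10).
Posterior mean ≈ 0.859, SD ≈ 0.041; a Normal approximation gives roughly [0.832, 0.887].
Exact: F⁻¹(0.25) = 0.833; F⁻¹(0.75) = 0.889.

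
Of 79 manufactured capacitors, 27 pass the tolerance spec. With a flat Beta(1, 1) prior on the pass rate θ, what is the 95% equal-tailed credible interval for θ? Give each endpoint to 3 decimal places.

[0.247, 0.452]

Posterior: Beta(1+27, 1+52) = Beta(28, 53).
Equal-tailed 95% interval: the 0.025 and 0.975 quantiles of Beta(28, 53).
Posterior mean ≈ 0.346, SD ≈ 0.053; a Normal approximation gives roughly [0.243, 0.449].
Exact: F⁻¹(0.025) = 0.247; F⁻¹(0.975) = 0.452.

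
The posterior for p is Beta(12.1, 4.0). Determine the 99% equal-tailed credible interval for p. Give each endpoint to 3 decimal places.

Posterior: Beta(12.1, 4.0).
Equal-tailed 99% interval: the 0.005 and 0.995 quantiles of Beta(12.1, 4.0).
Posterior mean ≈ 0.752, SD ≈ 0.104; a Normal approximation gives roughly [0.482, 1.021].
Exact: F⁻¹(0.005) = 0.442; F⁻¹(0.995) = 0.952.

[0.442, 0.952]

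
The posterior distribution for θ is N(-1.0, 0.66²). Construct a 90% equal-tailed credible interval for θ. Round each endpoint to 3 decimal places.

[-2.086, 0.086]

The posterior is symmetric, so the 90% equal-tailed interval is θ = -1.0 ± z·0.66 with z = 1.645.
Half-width: 1.645 × 0.66 = 1.086.
-1.0 − 1.086 = -2.086; -1.0 + 1.086 = 0.086.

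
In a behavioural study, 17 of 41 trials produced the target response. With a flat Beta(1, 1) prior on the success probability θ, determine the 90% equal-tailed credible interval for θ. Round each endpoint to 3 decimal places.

[0.298, 0.543]

Posterior: Beta(1+17, 1+24) = Beta(18, 25).
Equal-tailed 90% interval: the 0.05 and 0.95 quantiles of Beta(18, 25).
Posterior mean ≈ 0.419, SD ≈ 0.074; a Normal approximation gives roughly [0.296, 0.541].
Exact: F⁻¹(0.05) = 0.298; F⁻¹(0.95) = 0.543.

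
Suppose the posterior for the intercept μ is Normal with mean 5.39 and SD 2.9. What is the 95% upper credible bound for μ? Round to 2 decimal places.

Need U with P(μ ≤ U) = 0.95: U = 5.39 + z_{0.05}·2.9.
z = 1.645; U = 5.39 + 1.645 × 2.9 = 10.16.

10.16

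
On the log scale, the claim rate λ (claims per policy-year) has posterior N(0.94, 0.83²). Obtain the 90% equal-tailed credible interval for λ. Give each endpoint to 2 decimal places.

[0.65, 10.03]

On the log scale the 90% interval is 0.94 ± 1.645 × 0.83 = [-0.4252, 2.3052].
Exponentiate: [e^-0.4252, e^2.3052] = [0.65, 10.03].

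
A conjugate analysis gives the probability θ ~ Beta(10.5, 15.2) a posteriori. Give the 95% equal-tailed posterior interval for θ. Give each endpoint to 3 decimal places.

[0.231, 0.600]

Posterior: Beta(10.5, 15.2).
Equal-tailed 95% interval: the 0.025 and 0.975 quantiles of Beta(10.5, 15.2).
Posterior mean ≈ 0.409, SD ≈ 0.095; a Normal approximation gives roughly [0.222, 0.595].
Exact: F⁻¹(0.025) = 0.231; F⁻¹(0.975) = 0.600.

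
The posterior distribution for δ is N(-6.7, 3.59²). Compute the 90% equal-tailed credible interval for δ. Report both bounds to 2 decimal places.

The posterior is symmetric, so the 90% equal-tailed interval is δ = -6.7 ± z·3.59 with z = 1.645.
Half-width: 1.645 × 3.59 = 5.91.
-6.7 − 5.91 = -12.61; -6.7 + 5.91 = -0.79.

[-12.61, -0.79]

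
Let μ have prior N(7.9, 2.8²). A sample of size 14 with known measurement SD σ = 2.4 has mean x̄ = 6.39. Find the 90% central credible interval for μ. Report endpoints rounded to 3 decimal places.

[5.437, 7.494]

Posterior precision = 1/2.8² + 14/2.4² = 0.1276 + 2.4306 = 2.5581, so posterior SD = 0.6252.
Posterior mean = (7.9/2.8² + 14·6.39/2.4²) / 2.5581 = 6.4653.
Interval: 6.4653 ± 1.645 × 0.6252 → [5.437, 7.494].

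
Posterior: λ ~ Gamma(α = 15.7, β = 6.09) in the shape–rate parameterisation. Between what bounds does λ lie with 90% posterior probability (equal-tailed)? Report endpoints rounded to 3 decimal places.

Posterior: Gamma(shape 15.7, rate 6.09).
Equal-tailed 90% interval: Gamma(15.7, 6.09) quantiles at 0.05 and 0.95.
Posterior mean ≈ 2.578, SD ≈ 0.651; a Normal approximation gives roughly [1.508, 3.648].
Exact: lower = 1.609; upper = 3.733.

[1.609, 3.733]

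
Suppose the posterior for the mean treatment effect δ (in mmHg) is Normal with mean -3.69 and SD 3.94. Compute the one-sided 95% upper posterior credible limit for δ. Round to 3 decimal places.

Need U with P(δ ≤ U) = 0.95: U = -3.69 + z_{0.05}·3.94.
z = 1.645; U = -3.69 + 1.645 × 3.94 = 2.791.

2.791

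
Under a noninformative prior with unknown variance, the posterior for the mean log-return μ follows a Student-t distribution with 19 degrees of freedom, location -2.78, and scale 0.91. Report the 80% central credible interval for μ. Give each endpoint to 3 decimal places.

[-3.988, -1.572]

The t_19 distribution is symmetric; the 80% interval is -2.78 ± t·0.91 with t_{0.9,19} = 1.328.
Half-width: 1.328 × 0.91 = 1.208.
-2.78 − 1.208 = -3.988; -2.78 + 1.208 = -1.572.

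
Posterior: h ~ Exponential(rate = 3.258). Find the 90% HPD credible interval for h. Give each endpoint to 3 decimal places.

The exponential density is strictly decreasing on [0, ∞), so the HPD interval is anchored at 0: [0, q] with P(h ≤ q) = 0.90.
q = −ln(1 − 0.90) / 3.258 = 2.3026 / 3.258 = 0.707.

[0.000, 0.707]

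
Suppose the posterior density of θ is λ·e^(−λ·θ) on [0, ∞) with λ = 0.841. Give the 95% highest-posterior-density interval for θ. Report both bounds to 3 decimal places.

[0.000, 3.562]

The exponential density is strictly decreasing on [0, ∞), so the HPD interval is anchored at 0: [0, q] with P(θ ≤ q) = 0.95.
q = −ln(1 − 0.95) / 0.841 = 2.9957 / 0.841 = 3.562.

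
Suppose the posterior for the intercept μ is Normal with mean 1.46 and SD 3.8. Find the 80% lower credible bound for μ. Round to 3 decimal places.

-1.738

Need L with P(μ ≥ L) = 0.80: L = 1.46 − z_{0.2}·3.8.
z = 0.842; L = 1.46 − 0.842 × 3.8 = -1.738.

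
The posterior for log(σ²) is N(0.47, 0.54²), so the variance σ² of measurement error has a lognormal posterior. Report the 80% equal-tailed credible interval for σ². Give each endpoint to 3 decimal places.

On the log scale the 80% interval is 0.47 ± 1.282 × 0.54 = [-0.2220, 1.1620].
Exponentiate: [e^-0.2220, e^1.1620] = [0.801, 3.196].

[0.801, 3.196]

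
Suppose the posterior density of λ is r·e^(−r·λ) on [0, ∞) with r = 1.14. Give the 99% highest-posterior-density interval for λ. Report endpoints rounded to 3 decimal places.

The exponential density is strictly decreasing on [0, ∞), so the HPD interval is anchored at 0: [0, q] with P(λ ≤ q) = 0.99.
q = −ln(1 − 0.99) / 1.14 = 4.6052 / 1.14 = 4.040.

[0.000, 4.040]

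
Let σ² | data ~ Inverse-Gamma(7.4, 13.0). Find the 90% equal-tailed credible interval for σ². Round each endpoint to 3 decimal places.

[1.051, 3.651]

Inverse-Gamma(7.4, 13.0) quantiles: F⁻¹(0.05) and F⁻¹(0.95).
Equivalently, 1/σ² ~ Gamma(7.4, rate = 13.0); invert its 0.95 and 0.05 quantiles.
Posterior mean ≈ 2.031, SD ≈ 0.874; a Normal approximation gives roughly [0.593, 3.469].
Exact: lower = 1.051; upper = 3.651.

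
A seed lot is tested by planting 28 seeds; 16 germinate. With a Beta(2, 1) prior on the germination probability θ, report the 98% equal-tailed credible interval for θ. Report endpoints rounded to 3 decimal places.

[0.374, 0.772]

Posterior: Beta(2+16, 1+12) = Beta(18, 13).
Equal-tailed 98% interval: the 0.01 and 0.99 quantiles of Beta(18, 13).
Posterior mean ≈ 0.581, SD ≈ 0.087; a Normal approximation gives roughly [0.378, 0.784].
Exact: F⁻¹(0.01) = 0.374; F⁻¹(0.99) = 0.772.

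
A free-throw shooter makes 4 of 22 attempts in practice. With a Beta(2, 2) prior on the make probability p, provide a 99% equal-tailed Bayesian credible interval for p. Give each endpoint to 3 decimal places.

[0.066, 0.470]

Posterior: Beta(2+4, 2+18) = Beta(6, 20).
Equal-tailed 99% interval: the 0.005 and 0.995 quantiles of Beta(6, 20).
Posterior mean ≈ 0.231, SD ≈ 0.081; a Normal approximation gives roughly [0.022, 0.440].
Exact: F⁻¹(0.005) = 0.066; F⁻¹(0.995) = 0.470.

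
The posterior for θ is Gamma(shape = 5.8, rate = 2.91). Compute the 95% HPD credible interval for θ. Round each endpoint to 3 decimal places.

The posterior is unimodal and skewed, so the HPD interval has equal density at both endpoints and is the shortest 95% interval.
Solving f(0.565) = f(3.636) with F(3.636) − F(0.565) = 0.95 gives [0.565, 3.636].
For comparison, the equal-tailed interval is [0.716, 3.913]; the HPD is narrower and shifted toward the mode.

[0.565, 3.636]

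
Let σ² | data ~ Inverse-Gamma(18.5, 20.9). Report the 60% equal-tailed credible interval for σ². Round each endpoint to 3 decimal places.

Inverse-Gamma(18.5, 20.9) quantiles: F⁻¹(0.2) and F⁻¹(0.8).
Equivalently, 1/σ² ~ Gamma(18.5, rate = 20.9); invert its 0.8 and 0.2 quantiles.
Posterior mean ≈ 1.194, SD ≈ 0.294; a Normal approximation gives roughly [0.947, 1.442].
Exact: lower = 0.950; upper = 1.410.

[0.950, 1.410]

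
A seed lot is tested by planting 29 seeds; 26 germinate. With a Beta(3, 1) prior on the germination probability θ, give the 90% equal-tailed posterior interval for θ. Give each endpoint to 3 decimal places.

[0.775, 0.956]

Posterior: Beta(3+26, 1+3) = Beta(29, 4).
Equal-tailed 90% interval: the 0.05 and 0.95 quantiles of Beta(29, 4).
Posterior mean ≈ 0.879, SD ≈ 0.056; a Normal approximation gives roughly [0.787, 0.971].
Exact: F⁻¹(0.05) = 0.775; F⁻¹(0.95) = 0.956.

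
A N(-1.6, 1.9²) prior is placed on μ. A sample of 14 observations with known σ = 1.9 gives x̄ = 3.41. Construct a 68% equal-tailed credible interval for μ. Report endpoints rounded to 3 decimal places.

[2.588, 3.564]

Posterior precision = 1/1.9² + 14/1.9² = 0.2770 + 3.8781 = 4.1551, so posterior SD = 0.4906.
Posterior mean = (-1.6/1.9² + 14·3.41/1.9²) / 4.1551 = 3.0760.
Interval: 3.0760 ± 0.994 × 0.4906 → [2.588, 3.564].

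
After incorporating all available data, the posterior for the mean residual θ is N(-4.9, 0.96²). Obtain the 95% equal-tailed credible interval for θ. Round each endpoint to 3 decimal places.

The posterior is symmetric, so the 95% equal-tailed interval is θ = -4.9 ± z·0.96 with z = 1.960.
Half-width: 1.960 × 0.96 = 1.882.
-4.9 − 1.882 = -6.782; -4.9 + 1.882 = -3.018.

[-6.782, -3.018]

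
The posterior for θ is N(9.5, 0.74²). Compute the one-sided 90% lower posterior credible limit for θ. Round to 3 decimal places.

8.552

Need L with P(θ ≥ L) = 0.90: L = 9.5 − z_{0.1}·0.74.
z = 1.282; L = 9.5 − 1.282 × 0.74 = 8.552.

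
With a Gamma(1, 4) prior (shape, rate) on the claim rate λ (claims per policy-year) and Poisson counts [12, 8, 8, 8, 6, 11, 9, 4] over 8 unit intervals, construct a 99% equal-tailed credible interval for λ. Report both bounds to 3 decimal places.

Posterior: Gamma(1+66, 4+8) = Gamma(67, 12) (shape, rate).
Equal-tailed 99% interval: Gamma(67, 12) quantiles at 0.005 and 0.995.
Posterior mean ≈ 5.583, SD ≈ 0.682; a Normal approximation gives roughly [3.826, 7.340].
Exact: lower = 3.983; upper = 7.496.

[3.983, 7.496]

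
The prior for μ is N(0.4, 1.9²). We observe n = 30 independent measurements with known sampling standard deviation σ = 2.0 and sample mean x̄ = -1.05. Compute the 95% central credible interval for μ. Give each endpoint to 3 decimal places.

Posterior precision = 1/1.9² + 30/2.0² = 0.2770 + 7.5000 = 7.7770, so posterior SD = 0.3586.
Posterior mean = (0.4/1.9² + 30·-1.05/2.0²) / 7.7770 = -0.9984.
Interval: -0.9984 ± 1.960 × 0.3586 → [-1.701, -0.296].

[-1.701, -0.296]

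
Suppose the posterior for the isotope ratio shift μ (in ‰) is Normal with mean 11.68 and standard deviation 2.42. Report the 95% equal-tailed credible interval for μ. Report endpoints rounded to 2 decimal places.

[6.94, 16.42]

The posterior is symmetric, so the 95% equal-tailed interval is μ = 11.68 ± z·2.42 with z = 1.960.
Half-width: 1.960 × 2.42 = 4.74.
11.68 − 4.74 = 6.94; 11.68 + 4.74 = 16.42.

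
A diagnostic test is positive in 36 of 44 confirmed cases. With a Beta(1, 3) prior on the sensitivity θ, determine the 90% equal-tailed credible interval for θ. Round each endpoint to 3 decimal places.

Posterior: Beta(1+36, 3+8) = Beta(37, 11).
Equal-tailed 90% interval: the 0.05 and 0.95 quantiles of Beta(37, 11).
Posterior mean ≈ 0.771, SD ≈ 0.060; a Normal approximation gives roughly [0.672, 0.870].
Exact: F⁻¹(0.05) = 0.666; F⁻¹(0.95) = 0.863.

[0.666, 0.863]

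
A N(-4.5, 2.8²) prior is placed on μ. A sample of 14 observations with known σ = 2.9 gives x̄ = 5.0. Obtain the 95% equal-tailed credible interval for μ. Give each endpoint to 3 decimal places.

[2.860, 5.788]

Posterior precision = 1/2.8² + 14/2.9² = 0.1276 + 1.6647 = 1.7922, so posterior SD = 0.7470.
Posterior mean = (-4.5/2.8² + 14·5.0/2.9²) / 1.7922 = 4.3239.
Interval: 4.3239 ± 1.960 × 0.7470 → [2.860, 5.788].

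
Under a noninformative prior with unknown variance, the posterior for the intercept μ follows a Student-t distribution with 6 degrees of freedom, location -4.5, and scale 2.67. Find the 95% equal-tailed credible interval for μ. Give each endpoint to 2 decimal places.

[-11.03, 2.03]

The t_6 distribution is symmetric; the 95% interval is -4.5 ± t·2.67 with t_{0.975,6} = 2.447.
Half-width: 2.447 × 2.67 = 6.53.
-4.5 − 6.53 = -11.03; -4.5 + 6.53 = 2.03.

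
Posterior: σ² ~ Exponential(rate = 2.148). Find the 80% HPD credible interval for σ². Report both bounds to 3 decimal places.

The exponential density is strictly decreasing on [0, ∞), so the HPD interval is anchored at 0: [0, q] with P(σ² ≤ q) = 0.80.
q = −ln(1 − 0.80) / 2.148 = 1.6094 / 2.148 = 0.749.

[0.000, 0.749]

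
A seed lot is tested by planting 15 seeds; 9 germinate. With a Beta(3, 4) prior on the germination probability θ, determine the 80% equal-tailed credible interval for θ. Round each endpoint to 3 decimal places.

[0.410, 0.679]

Posterior: Beta(3+9, 4+6) = Beta(12, 10).
Equal-tailed 80% interval: the 0.1 and 0.9 quantiles of Beta(12, 10).
Posterior mean ≈ 0.545, SD ≈ 0.104; a Normal approximation gives roughly [0.412, 0.679].
Exact: F⁻¹(0.1) = 0.410; F⁻¹(0.9) = 0.679.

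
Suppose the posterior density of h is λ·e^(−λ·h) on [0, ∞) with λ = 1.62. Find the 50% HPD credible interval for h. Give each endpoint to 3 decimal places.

The exponential density is strictly decreasing on [0, ∞), so the HPD interval is anchored at 0: [0, q] with P(h ≤ q) = 0.50.
q = −ln(1 − 0.50) / 1.62 = 0.6931 / 1.62 = 0.428.

[0.000, 0.428]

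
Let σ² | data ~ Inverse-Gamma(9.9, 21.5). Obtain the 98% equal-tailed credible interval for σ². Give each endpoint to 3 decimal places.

[1.153, 5.286]

Inverse-Gamma(9.9, 21.5) quantiles: F⁻¹(0.01) and F⁻¹(0.99).
Equivalently, 1/σ² ~ Gamma(9.9, rate = 21.5); invert its 0.99 and 0.01 quantiles.
Posterior mean ≈ 2.416, SD ≈ 0.859; a Normal approximation gives roughly [0.416, 4.415].
Exact: lower = 1.153; upper = 5.286.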